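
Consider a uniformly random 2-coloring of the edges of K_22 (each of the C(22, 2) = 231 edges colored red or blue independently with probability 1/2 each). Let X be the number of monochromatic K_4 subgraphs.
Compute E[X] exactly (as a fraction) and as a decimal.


Let X = Σ_S X_S over the C(22, 4) = 7315 subsets S of size 4, where X_S = 1 if the K_4 on S is monochromatic.
For a fixed S, the K_4 on S has C(4, 2) = 6 edges. P[all 6 edges red] = (1/2)^6, and likewise for blue, so P[monochromatic] = 2·(1/2)^6 = 2^{1 − 6} = 1/32.
Summing: E[X] = C(22, 4) · 2^{1 − 6} = 7315 · 1/32 = 7315/32.
Numerically: E[X] ≈ 228.59375.

E[X] = C(22,4)·2^(1−C(4,2)) = 7315/32 ≈ 228.59375.


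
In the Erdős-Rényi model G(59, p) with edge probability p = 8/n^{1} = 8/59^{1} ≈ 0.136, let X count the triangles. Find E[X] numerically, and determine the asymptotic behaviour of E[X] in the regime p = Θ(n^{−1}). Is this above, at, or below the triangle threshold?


Number of potential triangles: C(59, 3) = 32509.
Each occurs with probability p³ ≈ (0.136)³ ≈ 2.49295e-03.
By linearity: E[X] = C(59, 3)·p³ ≈ 32509 · 2.49295e-03 ≈ 81.043.
Here α = 1, so p = 8/n is exactly at the triangle threshold p ~ 1/n. Asymptotically E[X] → c³/6 = 8³/6 = 256/3 ≈ 85.333, a bounded constant. In this regime the triangle count is asymptotically Poisson(c³/6).

E[X] ≈ 81.043; in regime p = Θ(1/n^{1}) E[X] stays bounded (at the triangle threshold p ~ 1/n).


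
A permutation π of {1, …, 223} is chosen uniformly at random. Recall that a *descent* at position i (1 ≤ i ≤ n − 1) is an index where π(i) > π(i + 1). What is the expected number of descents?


Write X = Σ X_I over i = 1, …, 222, with X_I the indicator of one descent.
There are 222 indicators.
For each fixed i, the pair (π(i), π(i+1)) is a uniformly random ordered pair of distinct values from {1, …, 223}; by symmetry P[π(i) > π(i+1)] = 1/2.
By linearity: E[X] = 222 · (1/2) = (223 − 1) · (1/2) = 111 ≈ 111.00000.

E[X] = 111 = 111.00000.


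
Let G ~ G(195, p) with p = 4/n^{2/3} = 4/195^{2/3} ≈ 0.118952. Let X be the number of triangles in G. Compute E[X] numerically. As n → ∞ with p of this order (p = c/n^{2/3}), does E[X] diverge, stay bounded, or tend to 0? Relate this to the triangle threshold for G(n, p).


Number of potential triangles: C(195, 3) = 1216865.
Each occurs with probability p³ ≈ (0.118952)³ ≈ 1.68310322e-03.
By linearity: E[X] = C(195, 3)·p³ ≈ 1216865 · 1.68310322e-03 ≈ 2048.109402.
Since α = 2/3 < 1, p = c/n^{2/3} ≫ 1/n is above the triangle threshold p ~ 1/n. Asymptotically E[X] ~ (c³/6)·n^{3(1−α)} = (4³/6)·n^{1} → ∞; triangles are abundant w.h.p.

E[X] ≈ 2048.109402; in regime p = Θ(1/n^{2/3}) E[X] diverges (above the triangle threshold p ~ 1/n).


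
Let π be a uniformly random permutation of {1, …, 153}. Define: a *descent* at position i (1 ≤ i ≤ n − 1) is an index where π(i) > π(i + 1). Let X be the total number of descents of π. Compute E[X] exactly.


Write X = Σ X_I over i = 1, …, 152, with X_I the indicator of one descent.
There are 152 indicators.
For each fixed i, the pair (π(i), π(i+1)) is a uniformly random ordered pair of distinct values from {1, …, 153}; by symmetry P[π(i) > π(i+1)] = 1/2.
By linearity: E[X] = 152 · (1/2) = (153 − 1) · (1/2) = 76 ≈ 76.000000.

E[X] = 76 = 76.000000.


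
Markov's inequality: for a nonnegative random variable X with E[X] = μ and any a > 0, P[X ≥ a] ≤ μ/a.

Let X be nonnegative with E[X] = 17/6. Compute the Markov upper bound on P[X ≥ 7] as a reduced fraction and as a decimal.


μ = E[X] = 17/6, a = 7.
Markov: P[X ≥ 7] ≤ μ/a = (17/6)/7 = 17/42.
Numerically: ≈ 0.404762.
(Since a = 7 > μ = 2.833333, the bound 17/42 is < 1 and informative.)

P[X ≥ 7] ≤ 17/42 ≈ 0.404762.


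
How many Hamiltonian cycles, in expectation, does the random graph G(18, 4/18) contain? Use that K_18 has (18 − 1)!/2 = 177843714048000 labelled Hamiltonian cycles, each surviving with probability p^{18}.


K_18 has (18 − 1)!/2 = 177843714048000 labelled Hamiltonian cycles.
For each such Hamiltonian cycle H, let X_H = 1 if all 18 edges of H are present in G. Then P[X_H = 1] = p^{18} = (2/9)^{18} = 262144/150094635296999121.
By linearity: E[X] = Σ_H E[X_H] = 177843714048000 · p^{18} = 177843714048000 · 262144/150094635296999121 = 63951526166528000/205891132094649.
Numerically: E[X] ≈ 311.

E[X] = 177843714048000 · (2/9)^{18} = 63951526166528000/205891132094649 ≈ 311.


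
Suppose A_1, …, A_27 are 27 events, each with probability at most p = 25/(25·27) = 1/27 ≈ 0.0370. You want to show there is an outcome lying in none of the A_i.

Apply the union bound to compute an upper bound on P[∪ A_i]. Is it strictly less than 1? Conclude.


Union bound: P[∪_{i=1}^{27} A_i] ≤ Σ_i P[A_i] ≤ 27·p = 27·(1/27) = 1.
Numerically: 1 ≈ 1.0000.
Is 1 < 1? NO.
Since the bound 1 is ≥ 1, the union bound is uninformative here; it does NOT by itself certify existence.

27·p = 1 ≈ 1.0000; existence NOT certified by the union bound.


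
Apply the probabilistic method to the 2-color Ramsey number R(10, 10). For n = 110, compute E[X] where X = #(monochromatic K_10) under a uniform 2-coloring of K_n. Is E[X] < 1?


E[X] = C(110, 10) · 2^{1 − 45} = 46897636623981 · 2^{−44} = 46897636623981/17592186044416.
As a reduced fraction: E[X] = 46897636623981/17592186044416 ≈ 2.6658.
Is E[X] < 1? NO.
Since E[X] ≥ 1, the first-moment bound is inconclusive at n = 110; it does NOT by itself certify R(10, 10) > 110.

E[X] = 46897636623981/17592186044416 ≈ 2.6658; E[X] ≥ 1; first-moment method inconclusive here.


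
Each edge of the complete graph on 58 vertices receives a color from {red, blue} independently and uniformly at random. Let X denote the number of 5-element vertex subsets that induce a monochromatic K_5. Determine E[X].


Let X = Σ_S X_S over the C(58, 5) = 4582116 subsets S of size 5, where X_S = 1 if the K_5 on S is monochromatic.
For a fixed S, the K_5 on S has C(5, 2) = 10 edges. P[all 10 edges red] = (1/2)^10, and likewise for blue, so P[monochromatic] = 2·(1/2)^10 = 2^{1 − 10} = 1/512.
Summing: E[X] = C(58, 5) · 2^{1 − 10} = 4582116 · 1/512 = 1145529/128.
Numerically: E[X] ≈ 8949.44531.

E[X] = C(58,5)·2^(1−C(5,2)) = 1145529/128 ≈ 8949.44531.


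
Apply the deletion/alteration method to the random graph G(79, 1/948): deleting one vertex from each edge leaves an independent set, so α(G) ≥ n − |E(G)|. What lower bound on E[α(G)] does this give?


E[|E(G)|] = C(79, 2)·p = 3081 · (1/948) = 13/4.
E[α(G)] ≥ n − E[|E(G)|] = 79 − 13/4 = 303/4.
Numerically: ≈ 75.750.
(This is only a lower bound; the true E[α(G)] may be larger.)

E[α(G)] ≥ 303/4 ≈ 75.750.


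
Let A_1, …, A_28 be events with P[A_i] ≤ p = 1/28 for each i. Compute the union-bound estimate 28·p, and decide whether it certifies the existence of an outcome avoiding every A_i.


Union bound: P[∪_{i=1}^{28} A_i] ≤ Σ_i P[A_i] ≤ 28·p = 28·(1/28) = 1.
Numerically: 1 ≈ 1.00000.
Is 1 < 1? NO.
Since the bound 1 is ≥ 1, the union bound is uninformative here; it does NOT by itself certify existence.

28·p = 1 ≈ 1.00000; existence NOT certified by the union bound.


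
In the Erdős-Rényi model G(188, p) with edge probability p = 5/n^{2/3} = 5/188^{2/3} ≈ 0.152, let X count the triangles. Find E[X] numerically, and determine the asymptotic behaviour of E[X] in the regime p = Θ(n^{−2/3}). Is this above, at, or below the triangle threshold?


Number of potential triangles: C(188, 3) = 1089836.
Each occurs with probability p³ ≈ (0.152)³ ≈ 3.53667e-03.
By linearity: E[X] = C(188, 3)·p³ ≈ 1089836 · 3.53667e-03 ≈ 3854.388.
Since α = 2/3 < 1, p = c/n^{2/3} ≫ 1/n is above the triangle threshold p ~ 1/n. Asymptotically E[X] ~ (c³/6)·n^{3(1−α)} = (5³/6)·n^{1} → ∞; triangles are abundant w.h.p.

E[X] ≈ 3854.388; in regime p = Θ(1/n^{2/3}) E[X] diverges (above the triangle threshold p ~ 1/n).


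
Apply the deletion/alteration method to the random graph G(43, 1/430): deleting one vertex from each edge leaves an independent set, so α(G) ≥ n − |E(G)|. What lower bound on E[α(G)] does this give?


E[|E(G)|] = C(43, 2)·p = 903 · (1/430) = 21/10.
E[α(G)] ≥ n − E[|E(G)|] = 43 − 21/10 = 409/10.
Numerically: ≈ 40.9000.
(This is only a lower bound; the true E[α(G)] may be larger.)

E[α(G)] ≥ 409/10 ≈ 40.9000.


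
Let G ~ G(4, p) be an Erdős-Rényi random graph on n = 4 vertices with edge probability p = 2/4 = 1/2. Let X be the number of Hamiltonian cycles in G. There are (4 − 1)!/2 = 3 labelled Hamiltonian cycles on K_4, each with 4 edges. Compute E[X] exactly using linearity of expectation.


K_4 has (4 − 1)!/2 = 3 labelled Hamiltonian cycles.
For each such Hamiltonian cycle H, let X_H = 1 if all 4 edges of H are present in G. Then P[X_H = 1] = p^{4} = (1/2)^{4} = 1/16.
Summing the indicators: E[X] = Σ_H E[X_H] = 3 · p^{4} = 3 · 1/16 = 3/16.
Numerically: E[X] ≈ 0.188.

E[X] = 3 · (1/2)^{4} = 3/16 ≈ 0.188.


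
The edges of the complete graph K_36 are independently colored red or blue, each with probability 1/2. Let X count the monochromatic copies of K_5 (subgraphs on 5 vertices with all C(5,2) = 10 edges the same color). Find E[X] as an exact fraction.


Let X = Σ_S X_S over the C(36, 5) = 376992 subsets S of size 5, where X_S = 1 if the K_5 on S is monochromatic.
For a fixed S, the K_5 on S has C(5, 2) = 10 edges. P[all 10 edges red] = (1/2)^10, and likewise for blue, so P[monochromatic] = 2·(1/2)^10 = 2^{1 − 10} = 1/512.
Summing: E[X] = C(36, 5) · 2^{1 − 10} = 376992 · 1/512 = 11781/16.
Numerically: E[X] ≈ 736.3125.

E[X] = C(36,5)·2^(1−C(5,2)) = 11781/16 ≈ 736.3125.


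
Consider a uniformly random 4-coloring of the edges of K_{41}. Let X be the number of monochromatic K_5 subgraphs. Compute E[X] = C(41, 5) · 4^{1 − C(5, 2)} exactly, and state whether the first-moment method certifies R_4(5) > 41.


E[X] = C(41, 5) · 4^{1 − 10} = 749398 · 4^{−9} = 749398/262144.
As a reduced fraction: E[X] = 374699/131072 ≈ 2.8587265.
Is E[X] < 1? NO.
Since E[X] ≥ 1, the first-moment bound is inconclusive at n = 41; it does NOT by itself certify R_4(5) > 41.

E[X] = 374699/131072 ≈ 2.8587265; E[X] ≥ 1; first-moment method inconclusive here.


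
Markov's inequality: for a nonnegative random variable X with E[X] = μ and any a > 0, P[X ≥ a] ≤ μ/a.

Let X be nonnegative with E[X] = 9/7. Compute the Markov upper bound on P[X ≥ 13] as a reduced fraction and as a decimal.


μ = E[X] = 9/7, a = 13.
Markov: P[X ≥ 13] ≤ μ/a = (9/7)/13 = 9/91.
Numerically: ≈ 0.098901.
(Since a = 13 > μ = 1.285714, the bound 9/91 is < 1 and informative.)

P[X ≥ 13] ≤ 9/91 ≈ 0.098901.


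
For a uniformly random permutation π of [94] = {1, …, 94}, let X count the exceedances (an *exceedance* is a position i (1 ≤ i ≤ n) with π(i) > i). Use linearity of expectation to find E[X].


Write X = Σ_{i=1}^{94} X_i, where X_i = 1_{π(i) > i}.
For each fixed i, π(i) is uniform over {1, …, 94} (marginal of a uniform permutation), so P[π(i) > i] = (n − i)/n. Summing: Σ_{i=1}^{94} (n − i)/n = (0 + 1 + … + 93)/94 = 94(94 − 1)/(2·94) = (94 − 1)/2.
Hence E[X] = Σ_{i=1}^{94} (94 − i)/94 = 93/2 ≈ 46.5000.

E[X] = 93/2 = 46.5000.


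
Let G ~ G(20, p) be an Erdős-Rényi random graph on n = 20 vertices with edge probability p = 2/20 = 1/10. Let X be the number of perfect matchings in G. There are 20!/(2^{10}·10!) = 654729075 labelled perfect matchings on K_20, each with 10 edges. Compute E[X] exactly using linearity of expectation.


K_20 has 20!/(2^{10}·10!) = 654729075 labelled perfect matchings.
For each such perfect matching H, let X_H = 1 if all 10 edges of H are present in G. Then P[X_H = 1] = p^{10} = (1/10)^{10} = 1/10000000000.
Summing the indicators: E[X] = Σ_H E[X_H] = 654729075 · p^{10} = 654729075 · 1/10000000000 = 26189163/400000000.
Numerically: E[X] ≈ 0.06547.

E[X] = 654729075 · (1/10)^{10} = 26189163/400000000 ≈ 0.06547.


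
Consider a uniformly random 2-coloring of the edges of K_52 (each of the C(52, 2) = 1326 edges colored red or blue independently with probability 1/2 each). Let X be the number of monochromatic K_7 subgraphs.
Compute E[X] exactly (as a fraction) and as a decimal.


Let X = Σ_S X_S over the C(52, 7) = 133784560 subsets S of size 7, where X_S = 1 if the K_7 on S is monochromatic.
For a fixed S, the K_7 on S has C(7, 2) = 21 edges. P[all 21 edges red] = (1/2)^21, and likewise for blue, so P[monochromatic] = 2·(1/2)^21 = 2^{1 − 21} = 1/1048576.
Summing: E[X] = C(52, 7) · 2^{1 − 21} = 133784560 · 1/1048576 = 8361535/65536.
Numerically: E[X] ≈ 127.5869.

E[X] = C(52,7)·2^(1−C(7,2)) = 8361535/65536 ≈ 127.5869.


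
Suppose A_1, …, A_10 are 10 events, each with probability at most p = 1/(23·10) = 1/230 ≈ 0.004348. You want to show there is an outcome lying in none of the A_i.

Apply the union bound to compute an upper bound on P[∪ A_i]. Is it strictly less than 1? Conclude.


Union bound: P[∪_{i=1}^{10} A_i] ≤ Σ_i P[A_i] ≤ 10·p = 10·(1/230) = 1/23.
Numerically: 1/23 ≈ 0.043478.
Is 1/23 < 1? YES.
Since P[∪ A_i] ≤ 1/23 < 1, the complement has P[∩ A_i^c] ≥ 1 − 1/23 = 22/23 > 0, so some outcome avoids every A_i.

10·p = 1/23 ≈ 0.043478; existence CERTIFIED by the union bound.


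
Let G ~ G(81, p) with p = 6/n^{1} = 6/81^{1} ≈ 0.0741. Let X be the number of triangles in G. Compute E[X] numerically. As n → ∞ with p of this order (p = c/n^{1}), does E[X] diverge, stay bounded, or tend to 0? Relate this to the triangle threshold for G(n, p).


Number of potential triangles: C(81, 3) = 85320.
Each occurs with probability p³ ≈ (0.0741)³ ≈ 4.06442e-04.
By linearity: E[X] = C(81, 3)·p³ ≈ 85320 · 4.06442e-04 ≈ 34.678.
Here α = 1, so p = 6/n is exactly at the triangle threshold p ~ 1/n. Asymptotically E[X] → c³/6 = 6³/6 = 36 ≈ 36.000, a bounded constant. In this regime the triangle count is asymptotically Poisson(c³/6).

E[X] ≈ 34.678; in regime p = Θ(1/n^{1}) E[X] stays bounded (at the triangle threshold p ~ 1/n).


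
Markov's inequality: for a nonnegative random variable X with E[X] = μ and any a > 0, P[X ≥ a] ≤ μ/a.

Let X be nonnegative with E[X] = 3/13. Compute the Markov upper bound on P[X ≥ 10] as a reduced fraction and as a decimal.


μ = E[X] = 3/13, a = 10.
Markov: P[X ≥ 10] ≤ μ/a = (3/13)/10 = 3/130.
Numerically: ≈ 0.02308.
(Since a = 10 > μ = 0.23077, the bound 3/130 is < 1 and informative.)

P[X ≥ 10] ≤ 3/130 ≈ 0.02308.


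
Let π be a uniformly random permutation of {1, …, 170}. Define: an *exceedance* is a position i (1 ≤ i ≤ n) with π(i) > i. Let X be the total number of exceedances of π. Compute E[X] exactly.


Write X = Σ_{i=1}^{170} X_i, where X_i = 1_{π(i) > i}.
For each fixed i, π(i) is uniform over {1, …, 170} (marginal of a uniform permutation), so P[π(i) > i] = (n − i)/n. Summing: Σ_{i=1}^{170} (n − i)/n = (0 + 1 + … + 169)/170 = 170(170 − 1)/(2·170) = (170 − 1)/2.
Hence E[X] = Σ_{i=1}^{170} (170 − i)/170 = 169/2 ≈ 84.500.

E[X] = 169/2 = 84.500.


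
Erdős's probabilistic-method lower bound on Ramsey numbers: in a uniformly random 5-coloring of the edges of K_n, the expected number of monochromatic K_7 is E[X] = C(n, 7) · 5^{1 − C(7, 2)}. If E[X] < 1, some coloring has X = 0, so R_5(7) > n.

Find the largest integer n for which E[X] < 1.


We need C(n, 7) · 5^{1 − 21} < 1, i.e. C(n, 7) < 5^{21 − 1} = 95367431640625.
Check values of n near the boundary:
  n = 335: C(335, 7) = 88202498238195; 88202498238195 < 95367431640625? YES
  n = 336: C(336, 7) = 90079147136880; 90079147136880 < 95367431640625? YES
  n = 337: C(337, 7) = 91989916924632; 91989916924632 < 95367431640625? YES
  n = 338: C(338, 7) = 93935323022736; 93935323022736 < 95367431640625? YES
  n = 339: C(339, 7) = 95915887062372; 95915887062372 < 95367431640625? NO
  n = 340: C(340, 7) = 97932136940560; 97932136940560 < 95367431640625? NO
The largest n with C(n, 7) < 95367431640625 is n = 338 (where E[X] = 93935323022736/95367431640625 ≈ 0.985). Hence R_5(7) > 338, i.e. R_5(7) ≥ 339.

Largest n = 338; hence R_5(7) > 338.


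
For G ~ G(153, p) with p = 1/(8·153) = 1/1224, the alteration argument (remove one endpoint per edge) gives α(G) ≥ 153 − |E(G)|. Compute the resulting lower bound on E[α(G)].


E[|E(G)|] = C(153, 2)·p = 11628 · (1/1224) = 19/2.
E[α(G)] ≥ n − E[|E(G)|] = 153 − 19/2 = 287/2.
Numerically: ≈ 143.500.
(This is only a lower bound; the true E[α(G)] may be larger.)

E[α(G)] ≥ 287/2 ≈ 143.500.


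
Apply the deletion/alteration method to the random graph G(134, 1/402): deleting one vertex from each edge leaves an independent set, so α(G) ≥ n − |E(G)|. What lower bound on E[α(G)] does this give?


E[|E(G)|] = C(134, 2)·p = 8911 · (1/402) = 133/6.
E[α(G)] ≥ n − E[|E(G)|] = 134 − 133/6 = 671/6.
Numerically: ≈ 111.833.
(This is only a lower bound; the true E[α(G)] may be larger.)

E[α(G)] ≥ 671/6 ≈ 111.833.


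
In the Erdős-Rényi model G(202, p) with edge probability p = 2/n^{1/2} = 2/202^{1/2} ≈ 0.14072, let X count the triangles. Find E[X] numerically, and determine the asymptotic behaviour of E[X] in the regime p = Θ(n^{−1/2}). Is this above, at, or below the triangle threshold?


Number of potential triangles: C(202, 3) = 1353400.
Each occurs with probability p³ ≈ (0.14072)³ ≈ 2.78652493e-03.
By linearity: E[X] = C(202, 3)·p³ ≈ 1353400 · 2.78652493e-03 ≈ 3771.282840.
Since α = 1/2 < 1, p = c/n^{1/2} ≫ 1/n is above the triangle threshold p ~ 1/n. Asymptotically E[X] ~ (c³/6)·n^{3(1−α)} = (2³/6)·n^{1.5} → ∞; triangles are abundant w.h.p.

E[X] ≈ 3771.282840; in regime p = Θ(1/n^{1/2}) E[X] diverges (above the triangle threshold p ~ 1/n).


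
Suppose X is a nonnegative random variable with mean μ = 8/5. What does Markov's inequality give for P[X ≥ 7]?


μ = E[X] = 8/5, a = 7.
Markov: P[X ≥ 7] ≤ μ/a = (8/5)/7 = 8/35.
Numerically: ≈ 0.229.
(Since a = 7 > μ = 1.600, the bound 8/35 is < 1 and informative.)

P[X ≥ 7] ≤ 8/35 ≈ 0.229.


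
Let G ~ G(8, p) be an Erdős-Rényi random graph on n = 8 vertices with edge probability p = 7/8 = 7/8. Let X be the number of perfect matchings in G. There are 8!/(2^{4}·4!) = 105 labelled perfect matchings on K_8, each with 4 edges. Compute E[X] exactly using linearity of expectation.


K_8 has 8!/(2^{4}·4!) = 105 labelled perfect matchings.
For each such perfect matching H, let X_H = 1 if all 4 edges of H are present in G. Then P[X_H = 1] = p^{4} = (7/8)^{4} = 2401/4096.
By linearity: E[X] = Σ_H E[X_H] = 105 · p^{4} = 105 · 2401/4096 = 252105/4096.
Numerically: E[X] ≈ 61.549.

E[X] = 105 · (7/8)^{4} = 252105/4096 ≈ 61.549.


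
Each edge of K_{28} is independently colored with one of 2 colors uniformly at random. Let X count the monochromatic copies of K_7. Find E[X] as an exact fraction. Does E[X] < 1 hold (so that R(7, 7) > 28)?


E[X] = C(28, 7) · 2^{1 − 21} = 1184040 · 2^{−20} = 1184040/1048576.
As a reduced fraction: E[X] = 148005/131072 ≈ 1.129189.
Is E[X] < 1? NO.
Since E[X] ≥ 1, the first-moment bound is inconclusive at n = 28; it does NOT by itself certify R(7, 7) > 28.

E[X] = 148005/131072 ≈ 1.129189; E[X] ≥ 1; first-moment method inconclusive here.


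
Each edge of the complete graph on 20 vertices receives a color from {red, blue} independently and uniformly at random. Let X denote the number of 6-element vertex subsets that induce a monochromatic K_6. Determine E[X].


Let X = Σ_S X_S over the C(20, 6) = 38760 subsets S of size 6, where X_S = 1 if the K_6 on S is monochromatic.
For a fixed S, the K_6 on S has C(6, 2) = 15 edges. P[all 15 edges red] = (1/2)^15, and likewise for blue, so P[monochromatic] = 2·(1/2)^15 = 2^{1 − 15} = 1/16384.
By linearity of expectation: E[X] = C(20, 6) · 2^{1 − 15} = 38760 · 1/16384 = 4845/2048.
Numerically: E[X] ≈ 2.366.

E[X] = C(20,6)·2^(1−C(6,2)) = 4845/2048 ≈ 2.366.


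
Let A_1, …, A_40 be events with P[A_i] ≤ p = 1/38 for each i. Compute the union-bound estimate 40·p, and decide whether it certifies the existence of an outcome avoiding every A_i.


Union bound: P[∪_{i=1}^{40} A_i] ≤ Σ_i P[A_i] ≤ 40·p = 40·(1/38) = 20/19.
Numerically: 20/19 ≈ 1.05263.
Is 20/19 < 1? NO.
Since the bound 20/19 is ≥ 1, the union bound is uninformative here; it does NOT by itself certify existence.

40·p = 20/19 ≈ 1.05263; existence NOT certified by the union bound.


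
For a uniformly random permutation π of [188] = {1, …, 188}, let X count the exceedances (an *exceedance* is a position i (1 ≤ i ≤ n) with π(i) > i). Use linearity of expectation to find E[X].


Write X = Σ_{i=1}^{188} X_i, where X_i = 1_{π(i) > i}.
For each fixed i, π(i) is uniform over {1, …, 188} (marginal of a uniform permutation), so P[π(i) > i] = (n − i)/n. Summing: Σ_{i=1}^{188} (n − i)/n = (0 + 1 + … + 187)/188 = 188(188 − 1)/(2·188) = (188 − 1)/2.
Hence E[X] = Σ_{i=1}^{188} (188 − i)/188 = 187/2 ≈ 93.500000.

E[X] = 187/2 = 93.500000.


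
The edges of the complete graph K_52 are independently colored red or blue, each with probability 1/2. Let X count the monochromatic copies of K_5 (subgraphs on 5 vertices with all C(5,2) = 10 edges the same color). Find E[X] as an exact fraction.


Let X = Σ_S X_S over the C(52, 5) = 2598960 subsets S of size 5, where X_S = 1 if the K_5 on S is monochromatic.
For a fixed S, the K_5 on S has C(5, 2) = 10 edges. P[all 10 edges red] = (1/2)^10, and likewise for blue, so P[monochromatic] = 2·(1/2)^10 = 2^{1 − 10} = 1/512.
By linearity of expectation: E[X] = C(52, 5) · 2^{1 − 10} = 2598960 · 1/512 = 162435/32.
Numerically: E[X] ≈ 5076.093750.

E[X] = C(52,5)·2^(1−C(5,2)) = 162435/32 ≈ 5076.093750.


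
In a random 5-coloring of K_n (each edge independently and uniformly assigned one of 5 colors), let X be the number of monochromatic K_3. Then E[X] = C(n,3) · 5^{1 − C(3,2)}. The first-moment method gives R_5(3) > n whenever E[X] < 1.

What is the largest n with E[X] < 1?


We need C(n, 3) · 5^{1 − 3} < 1, i.e. C(n, 3) < 5^{3 − 1} = 25.
Check values of n near the boundary:
  n = 4: C(4, 3) = 4; 4 < 25? YES
  n = 5: C(5, 3) = 10; 10 < 25? YES
  n = 6: C(6, 3) = 20; 20 < 25? YES
  n = 7: C(7, 3) = 35; 35 < 25? NO
The largest n with C(n, 3) < 25 is n = 6 (where E[X] = 4/5 ≈ 0.800000). Hence R_5(3) > 6, i.e. R_5(3) ≥ 7.

Largest n = 6; hence R_5(3) > 6.


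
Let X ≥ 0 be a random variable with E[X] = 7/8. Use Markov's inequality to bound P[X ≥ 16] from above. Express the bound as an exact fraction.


μ = E[X] = 7/8, a = 16.
Markov: P[X ≥ 16] ≤ μ/a = (7/8)/16 = 7/128.
Numerically: ≈ 0.055.
(Since a = 16 > μ = 0.875, the bound 7/128 is < 1 and informative.)

P[X ≥ 16] ≤ 7/128 ≈ 0.055.


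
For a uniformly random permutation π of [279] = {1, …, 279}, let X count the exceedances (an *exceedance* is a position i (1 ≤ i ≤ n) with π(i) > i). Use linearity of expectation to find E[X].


Write X = Σ_{i=1}^{279} X_i, where X_i = 1_{π(i) > i}.
For each fixed i, π(i) is uniform over {1, …, 279} (marginal of a uniform permutation), so P[π(i) > i] = (n − i)/n. Summing: Σ_{i=1}^{279} (n − i)/n = (0 + 1 + … + 278)/279 = 279(279 − 1)/(2·279) = (279 − 1)/2.
Hence E[X] = Σ_{i=1}^{279} (279 − i)/279 = 139 ≈ 139.000000.

E[X] = 139 = 139.000000.


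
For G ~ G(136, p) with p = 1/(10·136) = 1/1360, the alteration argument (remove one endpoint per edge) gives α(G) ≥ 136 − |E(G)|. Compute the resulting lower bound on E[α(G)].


E[|E(G)|] = C(136, 2)·p = 9180 · (1/1360) = 27/4.
E[α(G)] ≥ n − E[|E(G)|] = 136 − 27/4 = 517/4.
Numerically: ≈ 129.250000.
(This is only a lower bound; the true E[α(G)] may be larger.)

E[α(G)] ≥ 517/4 ≈ 129.250000.


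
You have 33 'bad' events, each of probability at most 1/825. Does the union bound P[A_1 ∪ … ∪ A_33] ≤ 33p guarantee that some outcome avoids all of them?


Union bound: P[∪_{i=1}^{33} A_i] ≤ Σ_i P[A_i] ≤ 33·p = 33·(1/825) = 1/25.
Numerically: 1/25 ≈ 0.04000.
Is 1/25 < 1? YES.
Since P[∪ A_i] ≤ 1/25 < 1, the complement has P[∩ A_i^c] ≥ 1 − 1/25 = 24/25 > 0, so some outcome avoids every A_i.

33·p = 1/25 ≈ 0.04000; existence CERTIFIED by the union bound.


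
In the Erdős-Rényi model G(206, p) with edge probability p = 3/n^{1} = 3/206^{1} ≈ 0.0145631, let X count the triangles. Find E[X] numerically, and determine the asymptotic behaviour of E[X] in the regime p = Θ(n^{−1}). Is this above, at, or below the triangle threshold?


Number of potential triangles: C(206, 3) = 1435820.
Each occurs with probability p³ ≈ (0.0145631)³ ≈ 3.08860310e-06.
By linearity: E[X] = C(206, 3)·p³ ≈ 1435820 · 3.08860310e-06 ≈ 4.434678.
Here α = 1, so p = 3/n is exactly at the triangle threshold p ~ 1/n. Asymptotically E[X] → c³/6 = 3³/6 = 9/2 ≈ 4.500000, a bounded constant. In this regime the triangle count is asymptotically Poisson(c³/6).

E[X] ≈ 4.434678; in regime p = Θ(1/n^{1}) E[X] stays bounded (at the triangle threshold p ~ 1/n).


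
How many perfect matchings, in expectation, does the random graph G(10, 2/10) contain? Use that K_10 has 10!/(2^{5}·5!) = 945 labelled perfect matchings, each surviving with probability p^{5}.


K_10 has 10!/(2^{5}·5!) = 945 labelled perfect matchings.
For each such perfect matching H, let X_H = 1 if all 5 edges of H are present in G. Then P[X_H = 1] = p^{5} = (1/5)^{5} = 1/3125.
By linearity of expectation: E[X] = Σ_H E[X_H] = 945 · p^{5} = 945 · 1/3125 = 189/625.
Numerically: E[X] ≈ 0.3024.

E[X] = 945 · (1/5)^{5} = 189/625 ≈ 0.3024.


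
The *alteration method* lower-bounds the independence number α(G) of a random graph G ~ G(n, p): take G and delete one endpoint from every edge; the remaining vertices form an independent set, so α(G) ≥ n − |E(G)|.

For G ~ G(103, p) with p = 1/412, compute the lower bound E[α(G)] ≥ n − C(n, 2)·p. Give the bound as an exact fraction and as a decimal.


E[|E(G)|] = C(103, 2)·p = 5253 · (1/412) = 51/4.
E[α(G)] ≥ n − E[|E(G)|] = 103 − 51/4 = 361/4.
Numerically: ≈ 90.2500.
(This is only a lower bound; the true E[α(G)] may be larger.)

E[α(G)] ≥ 361/4 ≈ 90.2500.


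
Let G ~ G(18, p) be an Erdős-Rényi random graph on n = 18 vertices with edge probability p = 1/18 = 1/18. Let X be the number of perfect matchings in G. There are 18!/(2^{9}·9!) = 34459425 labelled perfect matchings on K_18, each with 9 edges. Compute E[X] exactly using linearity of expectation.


K_18 has 18!/(2^{9}·9!) = 34459425 labelled perfect matchings.
For each such perfect matching H, let X_H = 1 if all 9 edges of H are present in G. Then P[X_H = 1] = p^{9} = (1/18)^{9} = 1/198359290368.
Summing the indicators: E[X] = Σ_H E[X_H] = 34459425 · p^{9} = 34459425 · 1/198359290368 = 425425/2448880128.
Numerically: E[X] ≈ 0.000173722.

E[X] = 34459425 · (1/18)^{9} = 425425/2448880128 ≈ 0.000173722.


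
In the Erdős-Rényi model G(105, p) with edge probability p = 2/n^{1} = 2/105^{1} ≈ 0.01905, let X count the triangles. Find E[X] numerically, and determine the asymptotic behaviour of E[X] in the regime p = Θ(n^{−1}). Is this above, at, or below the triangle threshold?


Number of potential triangles: C(105, 3) = 187460.
Each occurs with probability p³ ≈ (0.01905)³ ≈ 6.910701e-06.
By linearity: E[X] = C(105, 3)·p³ ≈ 187460 · 6.910701e-06 ≈ 1.2955.
Here α = 1, so p = 2/n is exactly at the triangle threshold p ~ 1/n. Asymptotically E[X] → c³/6 = 2³/6 = 4/3 ≈ 1.3333, a bounded constant. In this regime the triangle count is asymptotically Poisson(c³/6).

E[X] ≈ 1.2955; in regime p = Θ(1/n^{1}) E[X] stays bounded (at the triangle threshold p ~ 1/n).


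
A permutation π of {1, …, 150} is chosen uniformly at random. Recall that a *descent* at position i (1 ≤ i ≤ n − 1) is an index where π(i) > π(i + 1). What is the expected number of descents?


Write X = Σ X_I over i = 1, …, 149, with X_I the indicator of one descent.
There are 149 indicators.
For each fixed i, the pair (π(i), π(i+1)) is a uniformly random ordered pair of distinct values from {1, …, 150}; by symmetry P[π(i) > π(i+1)] = 1/2.
By linearity: E[X] = 149 · (1/2) = (150 − 1) · (1/2) = 149/2 ≈ 74.500000.

E[X] = 149/2 = 74.500000.


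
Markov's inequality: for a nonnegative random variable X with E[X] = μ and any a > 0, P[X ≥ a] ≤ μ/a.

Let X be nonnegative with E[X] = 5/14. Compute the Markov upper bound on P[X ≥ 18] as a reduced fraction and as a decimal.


μ = E[X] = 5/14, a = 18.
Markov: P[X ≥ 18] ≤ μ/a = (5/14)/18 = 5/252.
Numerically: ≈ 0.01984.
(Since a = 18 > μ = 0.35714, the bound 5/252 is < 1 and informative.)

P[X ≥ 18] ≤ 5/252 ≈ 0.01984.


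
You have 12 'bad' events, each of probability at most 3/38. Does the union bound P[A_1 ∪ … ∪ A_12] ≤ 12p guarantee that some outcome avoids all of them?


Union bound: P[∪_{i=1}^{12} A_i] ≤ Σ_i P[A_i] ≤ 12·p = 12·(3/38) = 18/19.
Numerically: 18/19 ≈ 0.947.
Is 18/19 < 1? YES.
Since P[∪ A_i] ≤ 18/19 < 1, the complement has P[∩ A_i^c] ≥ 1 − 18/19 = 1/19 > 0, so some outcome avoids every A_i.

12·p = 18/19 ≈ 0.947; existence CERTIFIED by the union bound.


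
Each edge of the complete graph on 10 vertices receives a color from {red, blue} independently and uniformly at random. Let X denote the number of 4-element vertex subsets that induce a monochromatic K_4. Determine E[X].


Let X = Σ_S X_S over the C(10, 4) = 210 subsets S of size 4, where X_S = 1 if the K_4 on S is monochromatic.
For a fixed S, the K_4 on S has C(4, 2) = 6 edges. P[all 6 edges red] = (1/2)^6, and likewise for blue, so P[monochromatic] = 2·(1/2)^6 = 2^{1 − 6} = 1/32.
By linearity: E[X] = C(10, 4) · 2^{1 − 6} = 210 · 1/32 = 105/16.
Numerically: E[X] ≈ 6.5625.

E[X] = C(10,4)·2^(1−C(4,2)) = 105/16 ≈ 6.5625.


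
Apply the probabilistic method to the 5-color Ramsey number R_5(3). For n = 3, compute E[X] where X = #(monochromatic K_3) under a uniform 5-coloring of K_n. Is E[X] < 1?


E[X] = C(3, 3) · 5^{1 − 3} = 1 · 5^{−2} = 1/25.
As a reduced fraction: E[X] = 1/25 ≈ 0.040.
Is E[X] < 1? YES.
Since E[X] < 1, there exists a 5-coloring of K_{3} with no monochromatic K_3; hence R_5(3) > 3.

E[X] = 1/25 ≈ 0.040; E[X] < 1, so R_5(3) > 3.


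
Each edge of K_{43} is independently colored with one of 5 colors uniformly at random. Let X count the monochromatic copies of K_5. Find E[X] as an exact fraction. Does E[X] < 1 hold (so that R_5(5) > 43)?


E[X] = C(43, 5) · 5^{1 − 10} = 962598 · 5^{−9} = 962598/1953125.
As a reduced fraction: E[X] = 962598/1953125 ≈ 0.493.
Is E[X] < 1? YES.
Since E[X] < 1, there exists a 5-coloring of K_{43} with no monochromatic K_5; hence R_5(5) > 43.

E[X] = 962598/1953125 ≈ 0.493; E[X] < 1, so R_5(5) > 43.


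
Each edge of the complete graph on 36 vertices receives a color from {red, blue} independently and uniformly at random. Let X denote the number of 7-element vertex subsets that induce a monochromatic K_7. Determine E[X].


Let X = Σ_S X_S over the C(36, 7) = 8347680 subsets S of size 7, where X_S = 1 if the K_7 on S is monochromatic.
For a fixed S, the K_7 on S has C(7, 2) = 21 edges. P[all 21 edges red] = (1/2)^21, and likewise for blue, so P[monochromatic] = 2·(1/2)^21 = 2^{1 − 21} = 1/1048576.
By linearity of expectation: E[X] = C(36, 7) · 2^{1 − 21} = 8347680 · 1/1048576 = 260865/32768.
Numerically: E[X] ≈ 7.961.

E[X] = C(36,7)·2^(1−C(7,2)) = 260865/32768 ≈ 7.961.


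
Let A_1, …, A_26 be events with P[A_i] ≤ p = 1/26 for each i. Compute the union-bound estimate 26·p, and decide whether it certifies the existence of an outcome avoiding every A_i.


Union bound: P[∪_{i=1}^{26} A_i] ≤ Σ_i P[A_i] ≤ 26·p = 26·(1/26) = 1.
Numerically: 1 ≈ 1.0000.
Is 1 < 1? NO.
Since the bound 1 is ≥ 1, the union bound is uninformative here; it does NOT by itself certify existence.

26·p = 1 ≈ 1.0000; existence NOT certified by the union bound.


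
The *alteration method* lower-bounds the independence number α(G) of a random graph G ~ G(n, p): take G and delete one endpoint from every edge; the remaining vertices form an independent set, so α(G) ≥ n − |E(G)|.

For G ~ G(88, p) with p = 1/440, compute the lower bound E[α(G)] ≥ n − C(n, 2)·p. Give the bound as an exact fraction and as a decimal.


E[|E(G)|] = C(88, 2)·p = 3828 · (1/440) = 87/10.
E[α(G)] ≥ n − E[|E(G)|] = 88 − 87/10 = 793/10.
Numerically: ≈ 79.3000.
(This is only a lower bound; the true E[α(G)] may be larger.)

E[α(G)] ≥ 793/10 ≈ 79.3000.


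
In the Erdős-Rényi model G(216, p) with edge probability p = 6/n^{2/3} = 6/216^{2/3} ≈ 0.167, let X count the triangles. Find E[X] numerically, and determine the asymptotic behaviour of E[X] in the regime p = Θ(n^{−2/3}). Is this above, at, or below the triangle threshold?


Number of potential triangles: C(216, 3) = 1656360.
Each occurs with probability p³ ≈ (0.167)³ ≈ 4.62963e-03.
By linearity: E[X] = C(216, 3)·p³ ≈ 1656360 · 4.62963e-03 ≈ 7668.333.
Since α = 2/3 < 1, p = c/n^{2/3} ≫ 1/n is above the triangle threshold p ~ 1/n. Asymptotically E[X] ~ (c³/6)·n^{3(1−α)} = (6³/6)·n^{1} → ∞; triangles are abundant w.h.p.

E[X] ≈ 7668.333; in regime p = Θ(1/n^{2/3}) E[X] diverges (above the triangle threshold p ~ 1/n).


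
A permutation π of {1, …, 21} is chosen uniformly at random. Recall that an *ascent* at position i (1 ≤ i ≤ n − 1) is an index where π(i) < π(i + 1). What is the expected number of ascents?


Write X = Σ X_I over i = 1, …, 20, with X_I the indicator of one ascent.
There are 20 indicators.
For each fixed i, the pair (π(i), π(i+1)) is a uniformly random ordered pair of distinct values from {1, …, 21}; by symmetry P[π(i) < π(i+1)] = 1/2.
By linearity: E[X] = 20 · (1/2) = (21 − 1) · (1/2) = 10 ≈ 10.000000.

E[X] = 10 = 10.000000.


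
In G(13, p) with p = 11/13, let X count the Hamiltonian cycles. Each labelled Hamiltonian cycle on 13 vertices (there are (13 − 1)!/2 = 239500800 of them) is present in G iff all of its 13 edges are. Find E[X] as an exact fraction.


K_13 has (13 − 1)!/2 = 239500800 labelled Hamiltonian cycles.
For each such Hamiltonian cycle H, let X_H = 1 if all 13 edges of H are present in G. Then P[X_H = 1] = p^{13} = (11/13)^{13} = 34522712143931/302875106592253.
By linearity: E[X] = Σ_H E[X_H] = 239500800 · p^{13} = 239500800 · 34522712143931/302875106592253 = 8268217176641189644800/302875106592253.
Numerically: E[X] ≈ 2.7299e+07.

E[X] = 239500800 · (11/13)^{13} = 8268217176641189644800/302875106592253 ≈ 2.7299e+07.


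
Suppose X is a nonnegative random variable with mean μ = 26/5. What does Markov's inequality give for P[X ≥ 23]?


μ = E[X] = 26/5, a = 23.
Markov: P[X ≥ 23] ≤ μ/a = (26/5)/23 = 26/115.
Numerically: ≈ 0.226087.
(Since a = 23 > μ = 5.200000, the bound 26/115 is < 1 and informative.)

P[X ≥ 23] ≤ 26/115 ≈ 0.226087.


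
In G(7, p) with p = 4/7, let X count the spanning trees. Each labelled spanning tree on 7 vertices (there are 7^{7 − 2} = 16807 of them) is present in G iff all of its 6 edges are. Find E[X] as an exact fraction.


K_7 has 7^{7 − 2} = 16807 labelled spanning trees.
For each such spanning tree H, let X_H = 1 if all 6 edges of H are present in G. Then P[X_H = 1] = p^{6} = (4/7)^{6} = 4096/117649.
Summing the indicators: E[X] = Σ_H E[X_H] = 16807 · p^{6} = 16807 · 4096/117649 = 4096/7.
Numerically: E[X] ≈ 585.1.

E[X] = 16807 · (4/7)^{6} = 4096/7 ≈ 585.1.


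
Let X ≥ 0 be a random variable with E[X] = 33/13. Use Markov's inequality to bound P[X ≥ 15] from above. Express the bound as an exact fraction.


μ = E[X] = 33/13, a = 15.
Markov: P[X ≥ 15] ≤ μ/a = (33/13)/15 = 11/65.
Numerically: ≈ 0.169.
(Since a = 15 > μ = 2.538, the bound 11/65 is < 1 and informative.)

P[X ≥ 15] ≤ 11/65 ≈ 0.169.


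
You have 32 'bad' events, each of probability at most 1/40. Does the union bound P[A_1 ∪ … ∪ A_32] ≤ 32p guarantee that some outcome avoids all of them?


Union bound: P[∪_{i=1}^{32} A_i] ≤ Σ_i P[A_i] ≤ 32·p = 32·(1/40) = 4/5.
Numerically: 4/5 ≈ 0.8000.
Is 4/5 < 1? YES.
Since P[∪ A_i] ≤ 4/5 < 1, the complement has P[∩ A_i^c] ≥ 1 − 4/5 = 1/5 > 0, so some outcome avoids every A_i.

32·p = 4/5 ≈ 0.8000; existence CERTIFIED by the union bound.


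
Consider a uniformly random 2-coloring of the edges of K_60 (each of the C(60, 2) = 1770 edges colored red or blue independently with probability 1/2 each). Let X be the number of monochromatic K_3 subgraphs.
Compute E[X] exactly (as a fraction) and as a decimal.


Let X = Σ_S X_S over the C(60, 3) = 34220 subsets S of size 3, where X_S = 1 if the K_3 on S is monochromatic.
For a fixed S, the K_3 on S has C(3, 2) = 3 edges. P[all 3 edges red] = (1/2)^3, and likewise for blue, so P[monochromatic] = 2·(1/2)^3 = 2^{1 − 3} = 1/4.
Summing: E[X] = C(60, 3) · 2^{1 − 3} = 34220 · 1/4 = 8555.
Numerically: E[X] ≈ 8555.00000.

E[X] = C(60,3)·2^(1−C(3,2)) = 8555 ≈ 8555.00000.


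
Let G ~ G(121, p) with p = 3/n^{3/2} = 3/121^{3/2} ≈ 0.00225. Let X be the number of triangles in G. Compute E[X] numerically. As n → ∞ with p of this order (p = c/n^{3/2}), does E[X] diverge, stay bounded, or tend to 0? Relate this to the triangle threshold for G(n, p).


Number of potential triangles: C(121, 3) = 287980.
Each occurs with probability p³ ≈ (0.00225)³ ≈ 1.14506e-08.
By linearity: E[X] = C(121, 3)·p³ ≈ 287980 · 1.14506e-08 ≈ 0.003.
Since α = 3/2 > 1, p = c/n^{3/2} = o(1/n) is below the triangle threshold p ~ 1/n. Asymptotically E[X] ~ (c³/6)·n^{3(1−α)} = (3³/6)·n^{-1.5} → 0, so by Markov's inequality G has no triangles w.h.p.

E[X] ≈ 0.003; in regime p = Θ(1/n^{3/2}) E[X] tends to 0 (below the triangle threshold p ~ 1/n).


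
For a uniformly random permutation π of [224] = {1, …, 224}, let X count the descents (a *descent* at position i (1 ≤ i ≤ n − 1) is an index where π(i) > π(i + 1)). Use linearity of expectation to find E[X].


Write X = Σ X_I over i = 1, …, 223, with X_I the indicator of one descent.
There are 223 indicators.
For each fixed i, the pair (π(i), π(i+1)) is a uniformly random ordered pair of distinct values from {1, …, 224}; by symmetry P[π(i) > π(i+1)] = 1/2.
By linearity: E[X] = 223 · (1/2) = (224 − 1) · (1/2) = 223/2 ≈ 111.5000.

E[X] = 223/2 = 111.5000.


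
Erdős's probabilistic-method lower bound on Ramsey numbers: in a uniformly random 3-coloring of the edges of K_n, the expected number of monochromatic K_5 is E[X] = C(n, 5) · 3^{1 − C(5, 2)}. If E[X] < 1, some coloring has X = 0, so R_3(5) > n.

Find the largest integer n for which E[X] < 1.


We need C(n, 5) · 3^{1 − 10} < 1, i.e. C(n, 5) < 3^{10 − 1} = 19683.
Check values of n near the boundary:
  n = 14: C(14, 5) = 2002; 2002 < 19683? YES
  n = 15: C(15, 5) = 3003; 3003 < 19683? YES
  n = 16: C(16, 5) = 4368; 4368 < 19683? YES
  n = 17: C(17, 5) = 6188; 6188 < 19683? YES
  n = 18: C(18, 5) = 8568; 8568 < 19683? YES
  n = 19: C(19, 5) = 11628; 11628 < 19683? YES
  n = 20: C(20, 5) = 15504; 15504 < 19683? YES
  n = 21: C(21, 5) = 20349; 20349 < 19683? NO
  n = 22: C(22, 5) = 26334; 26334 < 19683? NO
The largest n with C(n, 5) < 19683 is n = 20 (where E[X] = 5168/6561 ≈ 0.787685). Hence R_3(5) > 20, i.e. R_3(5) ≥ 21.

Largest n = 20; hence R_3(5) > 20.


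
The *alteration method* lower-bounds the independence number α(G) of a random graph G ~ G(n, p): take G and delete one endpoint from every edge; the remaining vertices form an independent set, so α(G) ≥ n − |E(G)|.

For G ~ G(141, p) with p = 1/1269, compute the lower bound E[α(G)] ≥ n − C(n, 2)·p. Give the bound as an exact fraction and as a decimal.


E[|E(G)|] = C(141, 2)·p = 9870 · (1/1269) = 70/9.
E[α(G)] ≥ n − E[|E(G)|] = 141 − 70/9 = 1199/9.
Numerically: ≈ 133.222.
(This is only a lower bound; the true E[α(G)] may be larger.)

E[α(G)] ≥ 1199/9 ≈ 133.222.
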